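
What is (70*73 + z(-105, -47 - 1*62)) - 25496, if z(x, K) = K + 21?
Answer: -20474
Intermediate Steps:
z(x, K) = 21 + K
(70*73 + z(-105, -47 - 1*62)) - 25496 = (70*73 + (21 + (-47 - 1*62))) - 25496 = (5110 + (21 + (-47 - 62))) - 25496 = (5110 + (21 - 109)) - 25496 = (5110 - 88) - 25496 = 5022 - 25496 = -20474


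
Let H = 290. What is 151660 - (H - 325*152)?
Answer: 200770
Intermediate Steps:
151660 - (H - 325*152) = 151660 - (290 - 325*152) = 151660 - (290 - 49400) = 151660 - 1*(-49110) = 151660 + 49110 = 200770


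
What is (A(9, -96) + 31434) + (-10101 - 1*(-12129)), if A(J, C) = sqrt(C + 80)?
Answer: 33462 + 4*I ≈ 33462.0 + 4.0*I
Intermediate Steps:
A(J, C) = sqrt(80 + C)
(A(9, -96) + 31434) + (-10101 - 1*(-12129)) = (sqrt(80 - 96) + 31434) + (-10101 - 1*(-12129)) = (sqrt(-16) + 31434) + (-10101 + 12129) = (4*I + 31434) + 2028 = (31434 + 4*I) + 2028 = 33462 + 4*I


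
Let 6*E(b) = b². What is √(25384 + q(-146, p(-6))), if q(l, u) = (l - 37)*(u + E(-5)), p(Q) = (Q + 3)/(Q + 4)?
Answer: √24347 ≈ 156.04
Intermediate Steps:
p(Q) = (3 + Q)/(4 + Q)
E(b) = b²/6
q(l, u) = (-37 + l)*(25/6 + u) (q(l, u) = (l - 37)*(u + (⅙)*(-5)²) = (-37 + l)*(u + (⅙)*25) = (-37 + l)*(u + 25/6) = (-37 + l)*(25/6 + u))
√(25384 + q(-146, p(-6))) = √(25384 + (-925/6 - 37*(3 - 6)/(4 - 6) + (25/6)*(-146) - 146*(3 - 6)/(4 - 6))) = √(25384 + (-925/6 - 37*(-3)/(-2) - 1825/3 - 146*(-3)/(-2))) = √(25384 + (-925/6 - (-37)*(-3)/2 - 1825/3 - (-73)*(-3))) = √(25384 + (-925/6 - 37*3/2 - 1825/3 - 146*3/2)) = √(25384 + (-925/6 - 111/2 - 1825/3 - 219)) = √(25384 - 1037) = √24347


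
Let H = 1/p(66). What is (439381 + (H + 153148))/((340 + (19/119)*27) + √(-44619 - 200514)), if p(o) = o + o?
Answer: 381353970658423/679815198744 - 1107586032469*I*√27237/226605066248 ≈ 560.97 - 806.65*I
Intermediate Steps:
p(o) = 2*o
H = 1/132 (H = 1/(2*66) = 1/132 ≈ 0.0075758)
(439381 + (H + 153148))/((340 + (19/119)*27) + √(-44619 - 200514)) = (439381 + (1/132 + 153148))/((340 + (19/119)*27) + √(-44619 - 200514)) = (439381 + 20215537/132)/((340 + (19*(1/119))*27) + √(-245133)) = 78213829/(132*((340 + (19/119)*27) + 3*I*√27237)) = 78213829/(132*((340 + 513/119) + 3*I*√27237)) = 78213829/(132*(40973/119 + 3*I*√27237))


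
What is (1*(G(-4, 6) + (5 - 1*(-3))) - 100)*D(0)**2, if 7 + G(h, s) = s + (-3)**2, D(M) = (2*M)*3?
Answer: 0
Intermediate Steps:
D(M) = 6*M
G(h, s) = 2 + s (G(h, s) = -7 + (s + (-3)**2) = -7 + (s + 9) = -7 + (9 + s) = 2 + s)
(1*(G(-4, 6) + (5 - 1*(-3))) - 100)*D(0)**2 = (1*((2 + 6) + (5 - 1*(-3))) - 100)*(6*0)**2 = (1*(8 + (5 + 3)) - 100)*0**2 = (1*(8 + 8) - 100)*0 = (1*16 - 100)*0 = (16 - 100)*0 = -84*0 = 0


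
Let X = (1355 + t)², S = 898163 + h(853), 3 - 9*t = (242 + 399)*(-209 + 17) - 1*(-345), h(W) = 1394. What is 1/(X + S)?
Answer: 9/2030846638 ≈ 4.4316e-9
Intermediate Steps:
t = 40910/3 (t = ⅓ - ((242 + 399)*(-209 + 17) - 1*(-345))/9 = ⅓ - (641*(-192) + 345)/9 = ⅓ - (-123072 + 345)/9 = ⅓ - ⅑*(-122727) = ⅓ + 40909/3 = 40910/3 ≈ 13637.)
S = 899557 (S = 898163 + 1394 = 899557)
X = 2022750625/9 (X = (1355 + 40910/3)² = (44975/3)² = 2022750625/9 ≈ 2.2475e+8)
1/(X + S) = 1/(2022750625/9 + 899557) = 1/(2030846638/9) = 9/2030846638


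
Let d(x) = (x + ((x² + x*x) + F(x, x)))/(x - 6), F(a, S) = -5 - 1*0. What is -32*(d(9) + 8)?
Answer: -6080/3 ≈ -2026.7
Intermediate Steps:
F(a, S) = -5 (F(a, S) = -5 + 0 = -5)
d(x) = (-5 + x + 2*x²)/(-6 + x) (d(x) = (x + ((x² + x*x) - 5))/(x - 6) = (x + ((x² + x²) - 5))/(-6 + x) = (x + (2*x² - 5))/(-6 + x) = (x + (-5 + 2*x²))/(-6 + x) = (-5 + x + 2*x²)/(-6 + x))
-32*(d(9) + 8) = -32*((-5 + 9 + 2*9²)/(-6 + 9) + 8) = -32*((-5 + 9 + 2*81)/3 + 8) = -32*((-5 + 9 + 162)/3 + 8) = -32*((⅓)*166 + 8) = -32*(166/3 + 8) = -32*190/3 = -6080/3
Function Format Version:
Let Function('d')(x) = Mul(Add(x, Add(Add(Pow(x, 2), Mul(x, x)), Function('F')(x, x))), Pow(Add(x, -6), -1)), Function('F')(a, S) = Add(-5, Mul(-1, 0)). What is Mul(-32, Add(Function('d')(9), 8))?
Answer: Rational(-6080, 3) ≈ -2026.7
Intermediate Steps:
Function('F')(a, S) = -5 (Function('F')(a, S) = Add(-5, 0) = -5)
Function('d')(x) = Mul(Pow(Add(-6, x), -1), Add(-5, x, Mul(2, Pow(x, 2)))) (Function('d')(x) = Mul(Add(x, Add(Add(Pow(x, 2), Mul(x, x)), -5)), Pow(Add(x, -6), -1)) = Mul(Add(x, Add(Add(Pow(x, 2), Pow(x, 2)), -5)), Pow(Add(-6, x), -1)) = Mul(Add(x, Add(Mul(2, Pow(x, 2)), -5)), Pow(Add(-6, x), -1)) = Mul(Add(x, Add(-5, Mul(2, Pow(x, 2)))), Pow(Add(-6, x), -1)) = Mul(Add(-5, x, Mul(2, Pow(x, 2))), Pow(Add(-6, x), -1)) = Mul(Pow(Add(-6, x), -1), Add(-5, x, Mul(2, Pow(x, 2)))))
Mul(-32, Add(Function('d')(9), 8)) = Mul(-32, Add(Mul(Pow(Add(-6, 9), -1), Add(-5, 9, Mul(2, Pow(9, 2)))), 8)) = Mul(-32, Add(Mul(Pow(3, -1), Add(-5, 9, Mul(2, 81))), 8)) = Mul(-32, Add(Mul(Rational(1, 3), Add(-5, 9, 162)), 8)) = Mul(-32, Add(Mul(Rational(1, 3), 166), 8)) = Mul(-32, Add(Rational(166, 3), 8)) = Mul(-32, Rational(190, 3)) = Rational(-6080, 3)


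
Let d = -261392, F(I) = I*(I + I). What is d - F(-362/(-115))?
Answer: -3457171288/13225 ≈ -2.6141e+5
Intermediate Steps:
F(I) = 2*I**2 (F(I) = I*(2*I) = 2*I**2)
d - F(-362/(-115)) = -261392 - 2*(-362/(-115))**2 = -261392 - 2*(-362*(-1/115))**2 = -261392 - 2*(362/115)**2 = -261392 - 2*131044/13225 = -261392 - 1*262088/13225 = -261392 - 262088/13225 = -3457171288/13225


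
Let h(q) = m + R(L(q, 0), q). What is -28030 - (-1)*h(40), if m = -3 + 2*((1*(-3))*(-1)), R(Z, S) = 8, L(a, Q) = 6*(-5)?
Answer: -28019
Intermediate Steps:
L(a, Q) = -30
m = 3 (m = -3 + 2*(-3*(-1)) = -3 + 2*3 = -3 + 6 = 3)
h(q) = 11 (h(q) = 3 + 8 = 11)
-28030 - (-1)*h(40) = -28030 - (-1)*11 = -28030 - 1*(-11) = -28030 + 11 = -28019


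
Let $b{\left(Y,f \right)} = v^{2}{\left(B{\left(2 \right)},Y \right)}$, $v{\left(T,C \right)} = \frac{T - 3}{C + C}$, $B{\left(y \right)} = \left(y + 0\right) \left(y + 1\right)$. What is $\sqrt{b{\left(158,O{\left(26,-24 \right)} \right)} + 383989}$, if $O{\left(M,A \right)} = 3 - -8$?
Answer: $\frac{\sqrt{38343605593}}{316} \approx 619.67$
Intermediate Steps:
$O{\left(M,A \right)} = 11$ ($O{\left(M,A \right)} = 3 + 8 = 11$)
$B{\left(y \right)} = y \left(1 + y\right)$
$v{\left(T,C \right)} = \frac{-3 + T}{2 C}$
$b{\left(Y,f \right)} = \frac{9}{4 Y^{2}}$ ($b{\left(Y,f \right)} = \left(\frac{-3 + 2 \left(1 + 2\right)}{2 Y}\right)^{2} = \left(\frac{-3 + 2 \cdot 3}{2 Y}\right)^{2} = \left(\frac{-3 + 6}{2 Y}\right)^{2} = \left(\frac{1}{2} \frac{1}{Y} 3\right)^{2} = \left(\frac{3}{2 Y}\right)^{2} = \frac{9}{4 Y^{2}}$)
$\sqrt{b{\left(158,O{\left(26,-24 \right)} \right)} + 383989} = \sqrt{\frac{9}{4 \cdot 24964} + 383989} = \sqrt{\frac{9}{4} \cdot \frac{1}{24964} + 383989} = \sqrt{\frac{9}{99856} + 383989} = \sqrt{\frac{38343605593}{99856}} = \frac{\sqrt{38343605593}}{316}$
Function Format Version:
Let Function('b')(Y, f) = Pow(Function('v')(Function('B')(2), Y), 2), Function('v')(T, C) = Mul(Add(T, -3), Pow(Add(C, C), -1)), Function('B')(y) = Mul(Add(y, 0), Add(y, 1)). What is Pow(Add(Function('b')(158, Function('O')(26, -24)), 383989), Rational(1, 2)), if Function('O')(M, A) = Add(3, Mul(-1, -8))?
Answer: Mul(Rational(1, 316), Pow(38343605593, Rational(1, 2))) ≈ 619.67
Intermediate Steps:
Function('O')(M, A) = 11 (Function('O')(M, A) = Add(3, 8) = 11)
Function('B')(y) = Mul(y, Add(1, y))
Function('v')(T, C) = Mul(Rational(1, 2), Pow(C, -1), Add(-3, T)) (Function('v')(T, C) = Mul(Add(-3, T), Pow(Mul(2, C), -1)) = Mul(Add(-3, T), Mul(Rational(1, 2), Pow(C, -1))) = Mul(Rational(1, 2), Pow(C, -1), Add(-3, T)))
Function('b')(Y, f) = Mul(Rational(9, 4), Pow(Y, -2)) (Function('b')(Y, f) = Pow(Mul(Rational(1, 2), Pow(Y, -1), Add(-3, Mul(2, Add(1, 2)))), 2) = Pow(Mul(Rational(1, 2), Pow(Y, -1), Add(-3, Mul(2, 3))), 2) = Pow(Mul(Rational(1, 2), Pow(Y, -1), Add(-3, 6)), 2) = Pow(Mul(Rational(1, 2), Pow(Y, -1), 3), 2) = Pow(Mul(Rational(3, 2), Pow(Y, -1)), 2) = Mul(Rational(9, 4), Pow(Y, -2)))
Pow(Add(Function('b')(158, Function('O')(26, -24)), 383989), Rational(1, 2)) = Pow(Add(Mul(Rational(9, 4), Pow(158, -2)), 383989), Rational(1, 2)) = Pow(Add(Mul(Rational(9, 4), Rational(1, 24964)), 383989), Rational(1, 2)) = Pow(Add(Rational(9, 99856), 383989), Rational(1, 2)) = Pow(Rational(38343605593, 99856), Rational(1, 2)) = Mul(Rational(1, 316), Pow(38343605593, Rational(1, 2)))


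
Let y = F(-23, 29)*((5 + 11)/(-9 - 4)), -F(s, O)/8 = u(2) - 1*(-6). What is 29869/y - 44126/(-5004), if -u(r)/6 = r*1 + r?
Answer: -51149219/320256 ≈ -159.71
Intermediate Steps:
u(r) = -12*r (u(r) = -6*(r*1 + r) = -6*(r + r) = -12*r)
F(s, O) = 144 (F(s, O) = -8*(-12*2 - 1*(-6)) = -8*(-24 + 6) = -8*(-18) = 144)
y = -2304/13 (y = 144*((5 + 11)/(-9 - 4)) = 144*(16/(-13)) = 144*(16*(-1/13)) = 144*(-16/13) = -2304/13 ≈ -177.23)
29869/y - 44126/(-5004) = 29869/(-2304/13) - 44126/(-5004) = 29869*(-13/2304) - 44126*(-1/5004) = -388297/2304 + 22063/2502 = -51149219/320256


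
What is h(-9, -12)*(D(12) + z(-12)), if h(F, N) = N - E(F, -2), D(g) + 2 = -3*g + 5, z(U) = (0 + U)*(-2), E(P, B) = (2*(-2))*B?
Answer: 180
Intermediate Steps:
E(P, B) = -4*B
z(U) = -2*U (z(U) = U*(-2) = -2*U)
D(g) = 3 - 3*g (D(g) = -2 + (-3*g + 5) = -2 + (5 - 3*g) = 3 - 3*g)
h(F, N) = -8 + N (h(F, N) = N - (-4)*(-2) = N - 1*8 = N - 8 = -8 + N)
h(-9, -12)*(D(12) + z(-12)) = (-8 - 12)*((3 - 3*12) - 2*(-12)) = -20*((3 - 36) + 24) = -20*(-33 + 24) = -20*(-9) = 180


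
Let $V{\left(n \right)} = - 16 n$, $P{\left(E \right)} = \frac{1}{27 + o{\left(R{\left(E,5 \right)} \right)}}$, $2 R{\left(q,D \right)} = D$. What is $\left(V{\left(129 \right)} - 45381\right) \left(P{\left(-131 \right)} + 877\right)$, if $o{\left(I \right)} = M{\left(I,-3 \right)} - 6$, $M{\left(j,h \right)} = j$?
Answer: $- \frac{1955730345}{47} \approx -4.1611 \cdot 10^{7}$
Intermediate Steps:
$R{\left(q,D \right)} = \frac{D}{2}$
$o{\left(I \right)} = -6 + I$ ($o{\left(I \right)} = I - 6 = -6 + I$)
$P{\left(E \right)} = \frac{2}{47}$ ($P{\left(E \right)} = \frac{1}{27 + \left(-6 + \frac{1}{2} \cdot 5\right)} = \frac{1}{27 + \left(-6 + \frac{5}{2}\right)} = \frac{1}{27 - \frac{7}{2}} = \frac{1}{\frac{47}{2}} = \frac{2}{47}$)
$\left(V{\left(129 \right)} - 45381\right) \left(P{\left(-131 \right)} + 877\right) = \left(\left(-16\right) 129 - 45381\right) \left(\frac{2}{47} + 877\right) = \left(-2064 - 45381\right) \frac{41221}{47} = \left(-47445\right) \frac{41221}{47} = - \frac{1955730345}{47}$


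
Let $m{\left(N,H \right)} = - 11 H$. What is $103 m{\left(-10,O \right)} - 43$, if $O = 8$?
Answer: $-9107$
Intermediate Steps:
$103 m{\left(-10,O \right)} - 43 = 103 \left(\left(-11\right) 8\right) - 43 = 103 \left(-88\right) - 43 = -9064 - 43 = -9107$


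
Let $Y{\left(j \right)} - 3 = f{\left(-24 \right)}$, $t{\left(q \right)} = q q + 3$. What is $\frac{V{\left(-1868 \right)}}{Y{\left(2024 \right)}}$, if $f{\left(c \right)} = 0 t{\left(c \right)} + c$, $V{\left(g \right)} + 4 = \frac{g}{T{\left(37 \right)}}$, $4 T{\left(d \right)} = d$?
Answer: $\frac{2540}{259} \approx 9.8069$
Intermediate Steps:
$T{\left(d \right)} = \frac{d}{4}$
$t{\left(q \right)} = 3 + q^{2}$ ($t{\left(q \right)} = q^{2} + 3 = 3 + q^{2}$)
$V{\left(g \right)} = -4 + \frac{4 g}{37}$ ($V{\left(g \right)} = -4 + \frac{g}{\frac{1}{4} \cdot 37} = -4 + \frac{g}{\frac{37}{4}} = -4 + g \frac{4}{37} = -4 + \frac{4 g}{37}$)
$f{\left(c \right)} = c$ ($f{\left(c \right)} = 0 \left(3 + c^{2}\right) + c = 0 + c = c$)
$Y{\left(j \right)} = -21$ ($Y{\left(j \right)} = 3 - 24 = -21$)
$\frac{V{\left(-1868 \right)}}{Y{\left(2024 \right)}} = \frac{-4 + \frac{4}{37} \left(-1868\right)}{-21} = \left(-4 - \frac{7472}{37}\right) \left(- \frac{1}{21}\right) = \left(- \frac{7620}{37}\right) \left(- \frac{1}{21}\right) = \frac{2540}{259}$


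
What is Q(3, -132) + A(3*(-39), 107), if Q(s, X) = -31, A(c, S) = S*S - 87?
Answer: 11331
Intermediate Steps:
A(c, S) = -87 + S**2 (A(c, S) = S**2 - 87 = -87 + S**2)
Q(3, -132) + A(3*(-39), 107) = -31 + (-87 + 107**2) = -31 + (-87 + 11449) = -31 + 11362 = 11331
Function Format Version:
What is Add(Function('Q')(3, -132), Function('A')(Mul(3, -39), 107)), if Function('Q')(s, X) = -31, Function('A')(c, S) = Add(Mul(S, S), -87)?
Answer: 11331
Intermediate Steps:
Function('A')(c, S) = Add(-87, Pow(S, 2)) (Function('A')(c, S) = Add(Pow(S, 2), -87) = Add(-87, Pow(S, 2)))
Add(Function('Q')(3, -132), Function('A')(Mul(3, -39), 107)) = Add(-31, Add(-87, Pow(107, 2))) = Add(-31, Add(-87, 11449)) = Add(-31, 11362) = 11331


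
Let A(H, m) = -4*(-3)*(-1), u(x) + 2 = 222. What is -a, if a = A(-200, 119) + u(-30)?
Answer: -208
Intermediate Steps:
u(x) = 220 (u(x) = -2 + 222 = 220)
A(H, m) = -12 (A(H, m) = 12*(-1) = -12)
a = 208 (a = -12 + 220 = 208)
-a = -1*208 = -208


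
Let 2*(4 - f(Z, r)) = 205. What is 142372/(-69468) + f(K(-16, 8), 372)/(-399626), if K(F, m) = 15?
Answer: -28444355137/13880609484 ≈ -2.0492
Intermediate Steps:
f(Z, r) = -197/2 (f(Z, r) = 4 - ½*205 = 4 - 205/2 = -197/2)
142372/(-69468) + f(K(-16, 8), 372)/(-399626) = 142372/(-69468) - 197/2/(-399626) = 142372*(-1/69468) - 197/2*(-1/399626) = -35593/17367 + 197/799252 = -28444355137/13880609484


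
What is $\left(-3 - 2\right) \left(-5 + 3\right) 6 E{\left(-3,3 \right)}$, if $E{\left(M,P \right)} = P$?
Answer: $180$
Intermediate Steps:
$\left(-3 - 2\right) \left(-5 + 3\right) 6 E{\left(-3,3 \right)} = \left(-3 - 2\right) \left(-5 + 3\right) 6 \cdot 3 = \left(-5\right) \left(-2\right) 6 \cdot 3 = 10 \cdot 6 \cdot 3 = 60 \cdot 3 = 180$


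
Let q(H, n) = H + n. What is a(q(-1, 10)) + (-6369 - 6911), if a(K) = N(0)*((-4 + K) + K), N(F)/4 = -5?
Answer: -13560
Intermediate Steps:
N(F) = -20 (N(F) = 4*(-5) = -20)
a(K) = 80 - 40*K (a(K) = -20*((-4 + K) + K) = -20*(-4 + 2*K) = 80 - 40*K)
a(q(-1, 10)) + (-6369 - 6911) = (80 - 40*(-1 + 10)) + (-6369 - 6911) = (80 - 40*9) - 13280 = (80 - 360) - 13280 = -280 - 13280 = -13560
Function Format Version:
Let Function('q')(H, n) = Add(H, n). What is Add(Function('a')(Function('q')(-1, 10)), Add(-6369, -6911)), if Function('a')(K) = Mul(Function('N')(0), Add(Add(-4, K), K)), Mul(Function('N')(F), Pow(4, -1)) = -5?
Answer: -13560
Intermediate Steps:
Function('N')(F) = -20 (Function('N')(F) = Mul(4, -5) = -20)
Function('a')(K) = Add(80, Mul(-40, K)) (Function('a')(K) = Mul(-20, Add(Add(-4, K), K)) = Mul(-20, Add(-4, Mul(2, K))) = Add(80, Mul(-40, K)))
Add(Function('a')(Function('q')(-1, 10)), Add(-6369, -6911)) = Add(Add(80, Mul(-40, Add(-1, 10))), Add(-6369, -6911)) = Add(Add(80, Mul(-40, 9)), -13280) = Add(Add(80, -360), -13280) = Add(-280, -13280) = -13560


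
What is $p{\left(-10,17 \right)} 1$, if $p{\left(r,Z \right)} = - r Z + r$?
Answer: $160$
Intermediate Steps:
$p{\left(r,Z \right)} = r - Z r$ ($p{\left(r,Z \right)} = - Z r + r = r - Z r$)
$p{\left(-10,17 \right)} 1 = - 10 \left(1 - 17\right) 1 = \left(-10\right) \left(-16\right) 1 = 160 \cdot 1 = 160$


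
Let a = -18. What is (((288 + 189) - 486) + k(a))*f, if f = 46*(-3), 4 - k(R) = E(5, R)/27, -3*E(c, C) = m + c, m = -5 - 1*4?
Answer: 18814/27 ≈ 696.81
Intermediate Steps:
m = -9 (m = -5 - 4 = -9)
E(c, C) = 3 - c/3 (E(c, C) = -(-9 + c)/3 = 3 - c/3)
k(R) = 320/81 (k(R) = 4 - (3 - ⅓*5)/27 = 4 - (3 - 5/3)/27 = 4 - 4/(3*27) = 4 - 1*4/81 = 4 - 4/81 = 320/81)
f = -138
(((288 + 189) - 486) + k(a))*f = (((288 + 189) - 486) + 320/81)*(-138) = ((477 - 486) + 320/81)*(-138) = (-9 + 320/81)*(-138) = -409/81*(-138) = 18814/27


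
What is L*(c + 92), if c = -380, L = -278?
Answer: 80064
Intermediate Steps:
L*(c + 92) = -278*(-380 + 92) = -278*(-288) = 80064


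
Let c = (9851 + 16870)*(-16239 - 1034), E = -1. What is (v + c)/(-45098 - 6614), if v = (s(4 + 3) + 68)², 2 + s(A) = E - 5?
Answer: 461548233/51712 ≈ 8925.4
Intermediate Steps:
s(A) = -8 (s(A) = -2 + (-1 - 5) = -2 - 6 = -8)
c = -461551833 (c = 26721*(-17273) = -461551833)
v = 3600 (v = (-8 + 68)² = 60² = 3600)
(v + c)/(-45098 - 6614) = (3600 - 461551833)/(-45098 - 6614) = -461548233/(-51712) = -461548233*(-1/51712) = 461548233/51712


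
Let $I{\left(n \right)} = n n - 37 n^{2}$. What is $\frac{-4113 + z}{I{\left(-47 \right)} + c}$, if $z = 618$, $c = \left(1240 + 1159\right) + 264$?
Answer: $\frac{3495}{76861} \approx 0.045472$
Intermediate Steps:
$c = 2663$ ($c = 2399 + 264 = 2663$)
$I{\left(n \right)} = - 36 n^{2}$ ($I{\left(n \right)} = n^{2} - 37 n^{2} = - 36 n^{2}$)
$\frac{-4113 + z}{I{\left(-47 \right)} + c} = \frac{-4113 + 618}{- 36 \left(-47\right)^{2} + 2663} = - \frac{3495}{\left(-36\right) 2209 + 2663} = - \frac{3495}{-79524 + 2663} = - \frac{3495}{-76861} = \left(-3495\right) \left(- \frac{1}{76861}\right) = \frac{3495}{76861}$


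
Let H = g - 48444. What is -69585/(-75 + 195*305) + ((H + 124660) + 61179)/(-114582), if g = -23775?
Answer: -12583091/5817240 ≈ -2.1631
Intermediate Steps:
H = -72219 (H = -23775 - 48444 = -72219)
-69585/(-75 + 195*305) + ((H + 124660) + 61179)/(-114582) = -69585/(-75 + 195*305) + ((-72219 + 124660) + 61179)/(-114582) = -69585/(-75 + 59475) + (52441 + 61179)*(-1/114582) = -69585/59400 + 113620*(-1/114582) = -69585*1/59400 - 4370/4407 = -4639/3960 - 4370/4407 = -12583091/5817240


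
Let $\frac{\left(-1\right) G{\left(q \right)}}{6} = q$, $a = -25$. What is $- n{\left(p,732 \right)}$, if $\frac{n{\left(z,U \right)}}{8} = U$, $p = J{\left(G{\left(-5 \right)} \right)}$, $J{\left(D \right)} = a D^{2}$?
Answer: $-5856$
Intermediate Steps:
$G{\left(q \right)} = - 6 q$
$J{\left(D \right)} = - 25 D^{2}$
$p = -22500$ ($p = - 25 \left(\left(-6\right) \left(-5\right)\right)^{2} = - 25 \cdot 30^{2} = \left(-25\right) 900 = -22500$)
$n{\left(z,U \right)} = 8 U$
$- n{\left(p,732 \right)} = - 8 \cdot 732 = \left(-1\right) 5856 = -5856$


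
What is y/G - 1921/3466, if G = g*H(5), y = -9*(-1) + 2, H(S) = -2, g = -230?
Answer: -422767/797180 ≈ -0.53033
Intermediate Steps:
y = 11 (y = 9 + 2 = 11)
G = 460 (G = -230*(-2) = 460)
y/G - 1921/3466 = 11/460 - 1921/3466 = -422767/797180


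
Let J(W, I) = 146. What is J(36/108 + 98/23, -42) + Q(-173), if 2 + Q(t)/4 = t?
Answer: -554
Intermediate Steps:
Q(t) = -8 + 4*t
J(36/108 + 98/23, -42) + Q(-173) = 146 + (-8 + 4*(-173)) = 146 + (-8 - 692) = 146 - 700 = -554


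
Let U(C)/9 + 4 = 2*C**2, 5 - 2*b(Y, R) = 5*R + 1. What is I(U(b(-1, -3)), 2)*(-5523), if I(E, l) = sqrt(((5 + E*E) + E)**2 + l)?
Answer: -16569*sqrt(11333777854249)/4 ≈ -1.3945e+10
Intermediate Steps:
b(Y, R) = 2 - 5*R/2 (b(Y, R) = 5/2 - (5*R + 1)/2 = 5/2 - (1 + 5*R)/2 = 5/2 + (-1/2 - 5*R/2) = 2 - 5*R/2)
U(C) = -36 + 18*C**2 (U(C) = -36 + 9*(2*C**2) = -36 + 18*C**2)
I(E, l) = sqrt(l + (5 + E + E**2)**2) (I(E, l) = sqrt(((5 + E**2) + E)**2 + l) = sqrt((5 + E + E**2)**2 + l) = sqrt(l + (5 + E + E**2)**2))
I(U(b(-1, -3)), 2)*(-5523) = sqrt(2 + (5 + (-36 + 18*(2 - 5/2*(-3))**2) + (-36 + 18*(2 - 5/2*(-3))**2)**2)**2)*(-5523) = sqrt(2 + (5 + (-36 + 18*(2 + 15/2)**2) + (-36 + 18*(2 + 15/2)**2)**2)**2)*(-5523) = sqrt(2 + (5 + (-36 + 18*(19/2)**2) + (-36 + 18*(19/2)**2)**2)**2)*(-5523) = sqrt(2 + (5 + (-36 + 18*(361/4)) + (-36 + 18*(361/4))**2)**2)*(-5523) = sqrt(2 + (5 + (-36 + 3249/2) + (-36 + 3249/2)**2)**2)*(-5523) = sqrt(2 + (5 + 3177/2 + (3177/2)**2)**2)*(-5523) = sqrt(2 + (5 + 3177/2 + 10093329/4)**2)*(-5523) = sqrt(2 + (10099703/4)**2)*(-5523) = sqrt(2 + 102004000688209/16)*(-5523) = sqrt(102004000688241/16)*(-5523) = (3*sqrt(11333777854249)/4)*(-5523) = -16569*sqrt(11333777854249)/4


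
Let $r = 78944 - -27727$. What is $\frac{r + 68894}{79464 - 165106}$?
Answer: $- \frac{175565}{85642} \approx -2.05$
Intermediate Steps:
$r = 106671$ ($r = 78944 + 27727 = 106671$)
$\frac{r + 68894}{79464 - 165106} = \frac{106671 + 68894}{79464 - 165106} = \frac{175565}{-85642} = 175565 \left(- \frac{1}{85642}\right) = - \frac{175565}{85642}$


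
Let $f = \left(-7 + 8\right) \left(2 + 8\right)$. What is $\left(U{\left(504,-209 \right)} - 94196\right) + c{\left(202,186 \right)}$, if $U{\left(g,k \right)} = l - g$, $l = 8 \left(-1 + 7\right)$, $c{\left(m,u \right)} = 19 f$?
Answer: $-94462$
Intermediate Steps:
$f = 10$ ($f = 1 \cdot 10 = 10$)
$c{\left(m,u \right)} = 190$ ($c{\left(m,u \right)} = 19 \cdot 10 = 190$)
$l = 48$ ($l = 8 \cdot 6 = 48$)
$U{\left(g,k \right)} = 48 - g$
$\left(U{\left(504,-209 \right)} - 94196\right) + c{\left(202,186 \right)} = \left(\left(48 - 504\right) - 94196\right) + 190 = \left(-456 - 94196\right) + 190 = -94652 + 190 = -94462$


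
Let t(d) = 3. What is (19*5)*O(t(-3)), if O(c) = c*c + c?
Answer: 1140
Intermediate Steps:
O(c) = c + c² (O(c) = c² + c = c + c²)
(19*5)*O(t(-3)) = (19*5)*(3*(1 + 3)) = 95*(3*4) = 95*12 = 1140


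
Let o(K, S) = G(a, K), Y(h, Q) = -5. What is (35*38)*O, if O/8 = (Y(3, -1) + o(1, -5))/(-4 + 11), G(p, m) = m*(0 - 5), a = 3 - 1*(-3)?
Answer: -15200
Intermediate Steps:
a = 6 (a = 3 + 3 = 6)
G(p, m) = -5*m (G(p, m) = m*(-5) = -5*m)
o(K, S) = -5*K
O = -80/7 (O = 8*((-5 - 5*1)/(-4 + 11)) = 8*((-5 - 5)/7) = 8*(-10*1/7) = 8*(-10/7) = -80/7 ≈ -11.429)
(35*38)*O = (35*38)*(-80/7) = 1330*(-80/7) = -15200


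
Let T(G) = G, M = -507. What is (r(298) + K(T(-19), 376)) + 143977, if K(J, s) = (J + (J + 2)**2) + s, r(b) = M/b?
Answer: 43097147/298 ≈ 1.4462e+5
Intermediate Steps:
r(b) = -507/b
K(J, s) = J + s + (2 + J)**2 (K(J, s) = (J + (2 + J)**2) + s = J + s + (2 + J)**2)
(r(298) + K(T(-19), 376)) + 143977 = (-507/298 + (-19 + 376 + (2 - 19)**2)) + 143977 = (-507*1/298 + (-19 + 376 + (-17)**2)) + 143977 = (-507/298 + (-19 + 376 + 289)) + 143977 = (-507/298 + 646) + 143977 = 192001/298 + 143977 = 43097147/298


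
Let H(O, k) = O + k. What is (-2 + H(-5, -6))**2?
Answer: 169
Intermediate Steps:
(-2 + H(-5, -6))**2 = (-2 + (-5 - 6))**2 = (-2 - 11)**2 = (-13)**2 = 169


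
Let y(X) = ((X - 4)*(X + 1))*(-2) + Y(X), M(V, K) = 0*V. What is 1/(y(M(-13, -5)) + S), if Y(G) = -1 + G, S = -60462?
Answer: -1/60455 ≈ -1.6541e-5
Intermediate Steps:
M(V, K) = 0
y(X) = -1 + X - 2*(1 + X)*(-4 + X) (y(X) = ((X - 4)*(X + 1))*(-2) + (-1 + X) = ((-4 + X)*(1 + X))*(-2) + (-1 + X) = ((1 + X)*(-4 + X))*(-2) + (-1 + X) = -2*(1 + X)*(-4 + X) + (-1 + X) = -1 + X - 2*(1 + X)*(-4 + X))
1/(y(M(-13, -5)) + S) = 1/((7 - 2*0² + 7*0) - 60462) = 1/((7 - 2*0 + 0) - 60462) = 1/((7 + 0 + 0) - 60462) = 1/(7 - 60462) = 1/(-60455) = -1/60455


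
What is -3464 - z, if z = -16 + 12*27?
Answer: -3772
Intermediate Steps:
z = 308 (z = -16 + 324 = 308)
-3464 - z = -3464 - 1*308 = -3464 - 308 = -3772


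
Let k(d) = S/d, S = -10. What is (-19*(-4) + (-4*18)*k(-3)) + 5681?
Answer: 5517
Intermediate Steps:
k(d) = -10/d
(-19*(-4) + (-4*18)*k(-3)) + 5681 = (-19*(-4) + (-4*18)*(-10/(-3))) + 5681 = (76 - (-720)*(-1)/3) + 5681 = (76 - 72*10/3) + 5681 = (76 - 240) + 5681 = -164 + 5681 = 5517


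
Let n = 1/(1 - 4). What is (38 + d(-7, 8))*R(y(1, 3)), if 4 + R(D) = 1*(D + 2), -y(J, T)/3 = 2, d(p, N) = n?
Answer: -904/3 ≈ -301.33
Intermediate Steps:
n = -⅓ (n = 1/(-3) = -⅓ ≈ -0.33333)
d(p, N) = -⅓
y(J, T) = -6 (y(J, T) = -3*2 = -6)
R(D) = -2 + D (R(D) = -4 + 1*(D + 2) = -4 + 1*(2 + D) = -4 + (2 + D) = -2 + D)
(38 + d(-7, 8))*R(y(1, 3)) = (38 - ⅓)*(-2 - 6) = (113/3)*(-8) = -904/3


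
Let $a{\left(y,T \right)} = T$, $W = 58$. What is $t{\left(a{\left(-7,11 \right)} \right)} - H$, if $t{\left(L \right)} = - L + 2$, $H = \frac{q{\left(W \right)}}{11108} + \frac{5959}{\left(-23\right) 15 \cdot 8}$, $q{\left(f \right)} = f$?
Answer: $- \frac{52472557}{7664520} \approx -6.8462$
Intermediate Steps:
$H = - \frac{16508123}{7664520}$ ($H = \frac{58}{11108} + \frac{5959}{\left(-23\right) 15 \cdot 8} = 58 \cdot \frac{1}{11108} + \frac{5959}{\left(-345\right) 8} = \frac{29}{5554} + \frac{5959}{-2760} = \frac{29}{5554} + 5959 \left(- \frac{1}{2760}\right) = \frac{29}{5554} - \frac{5959}{2760} = - \frac{16508123}{7664520} \approx -2.1538$)
$t{\left(L \right)} = 2 - L$
$t{\left(a{\left(-7,11 \right)} \right)} - H = \left(2 - 11\right) - - \frac{16508123}{7664520} = \left(2 - 11\right) + \frac{16508123}{7664520} = -9 + \frac{16508123}{7664520} = - \frac{52472557}{7664520}$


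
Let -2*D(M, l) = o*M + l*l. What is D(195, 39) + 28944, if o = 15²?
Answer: 6246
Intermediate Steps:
o = 225
D(M, l) = -225*M/2 - l²/2 (D(M, l) = -(225*M + l*l)/2 = -(225*M + l²)/2 = -(l² + 225*M)/2 = -225*M/2 - l²/2)
D(195, 39) + 28944 = (-225/2*195 - ½*39²) + 28944 = (-43875/2 - ½*1521) + 28944 = (-43875/2 - 1521/2) + 28944 = -22698 + 28944 = 6246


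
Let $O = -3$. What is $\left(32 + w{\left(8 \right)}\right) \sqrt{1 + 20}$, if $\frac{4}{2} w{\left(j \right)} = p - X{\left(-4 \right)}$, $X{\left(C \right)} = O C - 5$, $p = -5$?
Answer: $26 \sqrt{21} \approx 119.15$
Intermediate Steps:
$X{\left(C \right)} = -5 - 3 C$ ($X{\left(C \right)} = - 3 C - 5 = -5 - 3 C$)
$w{\left(j \right)} = -6$ ($w{\left(j \right)} = \frac{-5 - \left(-5 - -12\right)}{2} = \frac{-5 - \left(-5 + 12\right)}{2} = \frac{-5 - 7}{2} = \frac{1}{2} \left(-12\right) = -6$)
$\left(32 + w{\left(8 \right)}\right) \sqrt{1 + 20} = \left(32 - 6\right) \sqrt{1 + 20} = 26 \sqrt{21}$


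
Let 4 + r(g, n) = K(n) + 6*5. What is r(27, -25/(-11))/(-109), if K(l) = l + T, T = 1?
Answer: -322/1199 ≈ -0.26856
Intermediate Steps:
K(l) = 1 + l (K(l) = l + 1 = 1 + l)
r(g, n) = 27 + n (r(g, n) = -4 + ((1 + n) + 6*5) = -4 + ((1 + n) + 30) = -4 + (31 + n) = 27 + n)
r(27, -25/(-11))/(-109) = (27 - 25/(-11))/(-109) = (27 - 25*(-1/11))*(-1/109) = (27 + 25/11)*(-1/109) = (322/11)*(-1/109) = -322/1199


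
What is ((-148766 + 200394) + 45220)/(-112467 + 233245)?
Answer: 48424/60389 ≈ 0.80187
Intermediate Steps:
((-148766 + 200394) + 45220)/(-112467 + 233245) = (51628 + 45220)/120778 = 96848*(1/120778) = 48424/60389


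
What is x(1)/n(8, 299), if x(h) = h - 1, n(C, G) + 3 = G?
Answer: 0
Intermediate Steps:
n(C, G) = -3 + G
x(h) = -1 + h
x(1)/n(8, 299) = (-1 + 1)/(-3 + 299) = 0/296 = 0*(1/296) = 0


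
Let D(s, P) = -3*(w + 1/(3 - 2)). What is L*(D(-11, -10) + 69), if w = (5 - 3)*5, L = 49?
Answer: 1764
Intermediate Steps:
w = 10 (w = 2*5 = 10)
D(s, P) = -33 (D(s, P) = -3*(10 + 1/(3 - 2)) = -3*(10 + 1/1) = -3*(10 + 1) = -3*11 = -33)
L*(D(-11, -10) + 69) = 49*(-33 + 69) = 49*36 = 1764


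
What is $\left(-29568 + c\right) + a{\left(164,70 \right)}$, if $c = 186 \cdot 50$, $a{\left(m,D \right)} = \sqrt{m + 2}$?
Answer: $-20268 + \sqrt{166} \approx -20255.0$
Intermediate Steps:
$a{\left(m,D \right)} = \sqrt{2 + m}$
$c = 9300$
$\left(-29568 + c\right) + a{\left(164,70 \right)} = \left(-29568 + 9300\right) + \sqrt{2 + 164} = -20268 + \sqrt{166}$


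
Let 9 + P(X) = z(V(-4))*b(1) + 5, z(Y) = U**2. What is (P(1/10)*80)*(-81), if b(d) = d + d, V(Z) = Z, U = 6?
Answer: -440640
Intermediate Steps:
b(d) = 2*d
z(Y) = 36 (z(Y) = 6**2 = 36)
P(X) = 68 (P(X) = -9 + (36*(2*1) + 5) = -9 + (36*2 + 5) = -9 + (72 + 5) = -9 + 77 = 68)
(P(1/10)*80)*(-81) = (68*80)*(-81) = 5440*(-81) = -440640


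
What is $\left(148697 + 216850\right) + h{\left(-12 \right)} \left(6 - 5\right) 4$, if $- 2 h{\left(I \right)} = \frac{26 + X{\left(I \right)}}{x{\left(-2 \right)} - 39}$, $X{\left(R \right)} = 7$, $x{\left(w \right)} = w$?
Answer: $\frac{14987493}{41} \approx 3.6555 \cdot 10^{5}$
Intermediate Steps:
$h{\left(I \right)} = \frac{33}{82}$ ($h{\left(I \right)} = - \frac{\left(26 + 7\right) \frac{1}{-2 - 39}}{2} = - \frac{33 \frac{1}{-41}}{2} = - \frac{33 \left(- \frac{1}{41}\right)}{2} = \left(- \frac{1}{2}\right) \left(- \frac{33}{41}\right) = \frac{33}{82}$)
$\left(148697 + 216850\right) + h{\left(-12 \right)} \left(6 - 5\right) 4 = \left(148697 + 216850\right) + \frac{33 \left(6 - 5\right) 4}{82} = 365547 + \frac{33 \cdot 1 \cdot 4}{82} = 365547 + \frac{33}{82} \cdot 4 = 365547 + \frac{66}{41} = \frac{14987493}{41}$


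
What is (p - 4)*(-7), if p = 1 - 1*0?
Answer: 21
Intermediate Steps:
p = 1 (p = 1 + 0 = 1)
(p - 4)*(-7) = (1 - 4)*(-7) = -3*(-7) = 21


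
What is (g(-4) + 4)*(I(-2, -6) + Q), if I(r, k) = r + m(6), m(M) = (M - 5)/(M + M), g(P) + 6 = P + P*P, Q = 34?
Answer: 1925/6 ≈ 320.83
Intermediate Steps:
g(P) = -6 + P + P² (g(P) = -6 + (P + P*P) = -6 + (P + P²) = -6 + P + P²)
m(M) = (-5 + M)/(2*M) (m(M) = (-5 + M)/((2*M)) = (-5 + M)*(1/(2*M)) = (-5 + M)/(2*M))
I(r, k) = 1/12 + r (I(r, k) = r + (½)*(-5 + 6)/6 = r + (½)*(⅙)*1 = r + 1/12 = 1/12 + r)
(g(-4) + 4)*(I(-2, -6) + Q) = ((-6 - 4 + (-4)²) + 4)*((1/12 - 2) + 34) = ((-6 - 4 + 16) + 4)*(-23/12 + 34) = (6 + 4)*(385/12) = 10*(385/12) = 1925/6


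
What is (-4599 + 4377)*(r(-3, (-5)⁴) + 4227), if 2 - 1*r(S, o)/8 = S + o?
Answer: 162726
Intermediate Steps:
r(S, o) = 16 - 8*S - 8*o (r(S, o) = 16 - 8*(S + o) = 16 + (-8*S - 8*o) = 16 - 8*S - 8*o)
(-4599 + 4377)*(r(-3, (-5)⁴) + 4227) = (-4599 + 4377)*((16 - 8*(-3) - 8*(-5)⁴) + 4227) = -222*((16 + 24 - 8*625) + 4227) = -222*((16 + 24 - 5000) + 4227) = -222*(-4960 + 4227) = -222*(-733) = 162726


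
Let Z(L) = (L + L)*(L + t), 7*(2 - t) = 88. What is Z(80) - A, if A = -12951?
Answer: 168417/7 ≈ 24060.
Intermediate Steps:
t = -74/7 (t = 2 - ⅐*88 = 2 - 88/7 = -74/7 ≈ -10.571)
Z(L) = 2*L*(-74/7 + L) (Z(L) = (L + L)*(L - 74/7) = (2*L)*(-74/7 + L) = 2*L*(-74/7 + L))
Z(80) - A = (2/7)*80*(-74 + 7*80) - 1*(-12951) = (2/7)*80*(-74 + 560) + 12951 = (2/7)*80*486 + 12951 = 77760/7 + 12951 = 168417/7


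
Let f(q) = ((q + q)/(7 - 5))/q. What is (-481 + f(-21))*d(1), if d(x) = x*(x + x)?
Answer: -960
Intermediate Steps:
d(x) = 2*x² (d(x) = x*(2*x) = 2*x²)
f(q) = 1 (f(q) = ((2*q)/2)/q = ((2*q)*(½))/q = q/q = 1)
(-481 + f(-21))*d(1) = (-481 + 1)*(2*1²) = -960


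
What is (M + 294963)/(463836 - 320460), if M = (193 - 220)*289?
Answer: 11965/5974 ≈ 2.0028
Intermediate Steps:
M = -7803 (M = -27*289 = -7803)
(M + 294963)/(463836 - 320460) = (-7803 + 294963)/(463836 - 320460) = 287160/143376 = 287160*(1/143376) = 11965/5974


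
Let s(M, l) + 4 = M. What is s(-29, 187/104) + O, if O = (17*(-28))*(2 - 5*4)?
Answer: 8535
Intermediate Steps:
s(M, l) = -4 + M
O = 8568 (O = -476*(2 - 20) = -476*(-18) = 8568)
s(-29, 187/104) + O = (-4 - 29) + 8568 = -33 + 8568 = 8535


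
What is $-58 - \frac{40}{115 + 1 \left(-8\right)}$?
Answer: $- \frac{6246}{107} \approx -58.374$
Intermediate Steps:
$-58 - \frac{40}{115 + 1 \left(-8\right)} = -58 - \frac{40}{115 - 8} = -58 - \frac{40}{107} = - \frac{6246}{107}$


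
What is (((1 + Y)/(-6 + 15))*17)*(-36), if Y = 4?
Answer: -340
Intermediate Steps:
(((1 + Y)/(-6 + 15))*17)*(-36) = (((1 + 4)/(-6 + 15))*17)*(-36) = ((5/9)*17)*(-36) = (85/9)*(-36) = -340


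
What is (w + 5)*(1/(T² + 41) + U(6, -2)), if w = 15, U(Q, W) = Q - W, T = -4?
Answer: 9140/57 ≈ 160.35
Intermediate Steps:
(w + 5)*(1/(T² + 41) + U(6, -2)) = (15 + 5)*(1/((-4)² + 41) + (6 - 1*(-2))) = 20*(1/(16 + 41) + (6 + 2)) = 20*(1/57 + 8) = 20*(457/57) = 9140/57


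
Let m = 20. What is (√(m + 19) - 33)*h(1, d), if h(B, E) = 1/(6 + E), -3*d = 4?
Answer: -99/14 + 3*√39/14 ≈ -5.7332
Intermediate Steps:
d = -4/3 (d = -⅓*4 = -4/3 ≈ -1.3333)
(√(m + 19) - 33)*h(1, d) = (√(20 + 19) - 33)/(6 - 4/3) = (√39 - 33)/(14/3) = (-33 + √39)*(3/14) = -99/14 + 3*√39/14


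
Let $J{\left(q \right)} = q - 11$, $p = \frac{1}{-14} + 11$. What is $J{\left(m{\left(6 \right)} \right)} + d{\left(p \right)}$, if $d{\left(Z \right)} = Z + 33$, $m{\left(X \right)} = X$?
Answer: $\frac{545}{14} \approx 38.929$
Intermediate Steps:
$p = \frac{153}{14}$ ($p = - \frac{1}{14} + 11 = \frac{153}{14} \approx 10.929$)
$d{\left(Z \right)} = 33 + Z$
$J{\left(q \right)} = -11 + q$ ($J{\left(q \right)} = q - 11 = -11 + q$)
$J{\left(m{\left(6 \right)} \right)} + d{\left(p \right)} = \left(-11 + 6\right) + \left(33 + \frac{153}{14}\right) = -5 + \frac{615}{14} = \frac{545}{14}$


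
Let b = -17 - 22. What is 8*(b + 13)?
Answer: -208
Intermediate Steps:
b = -39
8*(b + 13) = 8*(-39 + 13) = 8*(-26) = -208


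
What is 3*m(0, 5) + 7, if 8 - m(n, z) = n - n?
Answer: 31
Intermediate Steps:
m(n, z) = 8 (m(n, z) = 8 - (n - n) = 8 - 1*0 = 8 + 0 = 8)
3*m(0, 5) + 7 = 3*8 + 7 = 24 + 7 = 31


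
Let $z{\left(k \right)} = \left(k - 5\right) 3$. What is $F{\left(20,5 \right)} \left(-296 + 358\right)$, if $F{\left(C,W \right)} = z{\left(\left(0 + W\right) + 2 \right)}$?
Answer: $372$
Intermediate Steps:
$z{\left(k \right)} = -15 + 3 k$ ($z{\left(k \right)} = \left(-5 + k\right) 3 = -15 + 3 k$)
$F{\left(C,W \right)} = -9 + 3 W$ ($F{\left(C,W \right)} = -15 + 3 \left(\left(0 + W\right) + 2\right) = -15 + 3 \left(W + 2\right) = -15 + 3 \left(2 + W\right) = -15 + \left(6 + 3 W\right) = -9 + 3 W$)
$F{\left(20,5 \right)} \left(-296 + 358\right) = \left(-9 + 3 \cdot 5\right) \left(-296 + 358\right) = \left(-9 + 15\right) 62 = 6 \cdot 62 = 372$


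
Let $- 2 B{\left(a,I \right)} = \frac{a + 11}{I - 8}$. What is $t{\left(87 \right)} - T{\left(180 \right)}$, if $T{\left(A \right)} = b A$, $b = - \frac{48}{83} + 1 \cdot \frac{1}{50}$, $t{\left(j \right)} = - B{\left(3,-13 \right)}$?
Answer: $\frac{124703}{1245} \approx 100.16$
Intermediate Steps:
$B{\left(a,I \right)} = - \frac{11 + a}{2 \left(-8 + I\right)}$ ($B{\left(a,I \right)} = - \frac{\left(a + 11\right) \frac{1}{I - 8}}{2} = - \frac{\left(11 + a\right) \frac{1}{-8 + I}}{2} = - \frac{\frac{1}{-8 + I} \left(11 + a\right)}{2} = - \frac{11 + a}{2 \left(-8 + I\right)}$)
$t{\left(j \right)} = - \frac{1}{3}$ ($t{\left(j \right)} = - \frac{-11 - 3}{2 \left(-8 - 13\right)} = - \frac{-11 - 3}{2 \left(-21\right)} = - \frac{\left(-1\right) \left(-14\right)}{2 \cdot 21} = \left(-1\right) \frac{1}{3} = - \frac{1}{3}$)
$b = - \frac{2317}{4150}$ ($b = \left(-48\right) \frac{1}{83} + 1 \cdot \frac{1}{50} = - \frac{48}{83} + \frac{1}{50} = - \frac{2317}{4150} \approx -0.55831$)
$T{\left(A \right)} = - \frac{2317 A}{4150}$
$t{\left(87 \right)} - T{\left(180 \right)} = - \frac{1}{3} - \left(- \frac{2317}{4150}\right) 180 = - \frac{1}{3} - - \frac{41706}{415} = - \frac{1}{3} + \frac{41706}{415} = \frac{124703}{1245}$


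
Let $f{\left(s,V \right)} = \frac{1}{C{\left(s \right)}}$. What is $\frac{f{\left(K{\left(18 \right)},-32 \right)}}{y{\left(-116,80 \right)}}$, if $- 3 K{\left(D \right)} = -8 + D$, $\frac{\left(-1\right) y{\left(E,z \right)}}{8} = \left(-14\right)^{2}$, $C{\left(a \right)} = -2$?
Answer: $\frac{1}{3136} \approx 0.00031888$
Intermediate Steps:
$y{\left(E,z \right)} = -1568$ ($y{\left(E,z \right)} = - 8 \left(-14\right)^{2} = \left(-8\right) 196 = -1568$)
$K{\left(D \right)} = \frac{8}{3} - \frac{D}{3}$ ($K{\left(D \right)} = - \frac{-8 + D}{3} = \frac{8}{3} - \frac{D}{3}$)
$f{\left(s,V \right)} = - \frac{1}{2}$ ($f{\left(s,V \right)} = \frac{1}{-2} = - \frac{1}{2}$)
$\frac{f{\left(K{\left(18 \right)},-32 \right)}}{y{\left(-116,80 \right)}} = - \frac{1}{2 \left(-1568\right)} = \left(- \frac{1}{2}\right) \left(- \frac{1}{1568}\right) = \frac{1}{3136}$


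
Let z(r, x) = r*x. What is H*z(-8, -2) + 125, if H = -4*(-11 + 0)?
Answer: 829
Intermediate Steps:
H = 44 (H = -4*(-11) = 44)
H*z(-8, -2) + 125 = 44*(-8*(-2)) + 125 = 44*16 + 125 = 704 + 125 = 829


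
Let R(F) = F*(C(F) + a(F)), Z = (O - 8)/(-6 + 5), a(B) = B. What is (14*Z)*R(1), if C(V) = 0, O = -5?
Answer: 182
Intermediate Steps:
Z = 13 (Z = (-5 - 8)/(-6 + 5) = -13/(-1) = -13*(-1) = 13)
R(F) = F**2 (R(F) = F*(0 + F) = F*F = F**2)
(14*Z)*R(1) = (14*13)*1**2 = 182*1 = 182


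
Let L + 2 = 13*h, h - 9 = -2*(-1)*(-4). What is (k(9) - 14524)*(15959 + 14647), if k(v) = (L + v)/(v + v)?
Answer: -1333462612/3 ≈ -4.4449e+8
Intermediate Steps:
h = 1 (h = 9 - 2*(-1)*(-4) = 9 + 2*(-4) = 9 - 8 = 1)
L = 11 (L = -2 + 13*1 = -2 + 13 = 11)
k(v) = (11 + v)/(2*v) (k(v) = (11 + v)/(v + v) = (11 + v)/((2*v)) = (11 + v)*(1/(2*v)) = (11 + v)/(2*v))
(k(9) - 14524)*(15959 + 14647) = ((1/2)*(11 + 9)/9 - 14524)*(15959 + 14647) = ((1/2)*(1/9)*20 - 14524)*30606 = (10/9 - 14524)*30606 = -130706/9*30606 = -1333462612/3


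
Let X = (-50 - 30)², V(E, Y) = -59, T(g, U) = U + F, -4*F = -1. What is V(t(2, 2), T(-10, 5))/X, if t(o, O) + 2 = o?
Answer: -59/6400 ≈ -0.0092188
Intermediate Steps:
F = ¼ (F = -¼*(-1) = ¼ ≈ 0.25000)
t(o, O) = -2 + o
T(g, U) = ¼ + U (T(g, U) = U + ¼ = ¼ + U)
X = 6400 (X = (-80)² = 6400)
V(t(2, 2), T(-10, 5))/X = -59/6400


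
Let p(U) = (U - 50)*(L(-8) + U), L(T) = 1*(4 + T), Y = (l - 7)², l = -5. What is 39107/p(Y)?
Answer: 39107/13160 ≈ 2.9717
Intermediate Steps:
Y = 144 (Y = (-5 - 7)² = (-12)² = 144)
L(T) = 4 + T
p(U) = (-50 + U)*(-4 + U) (p(U) = (U - 50)*((4 - 8) + U) = (-50 + U)*(-4 + U))
39107/p(Y) = 39107/(200 + 144² - 54*144) = 39107/(200 + 20736 - 7776) = 39107/13160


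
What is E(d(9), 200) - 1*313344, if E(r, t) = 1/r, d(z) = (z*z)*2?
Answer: -50761727/162 ≈ -3.1334e+5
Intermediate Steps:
d(z) = 2*z² (d(z) = z²*2 = 2*z²)
E(d(9), 200) - 1*313344 = 1/(2*9²) - 1*313344 = 1/(2*81) - 313344 = 1/162 - 313344 = -50761727/162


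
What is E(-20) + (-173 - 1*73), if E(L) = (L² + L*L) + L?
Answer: 534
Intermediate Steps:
E(L) = L + 2*L² (E(L) = (L² + L²) + L = 2*L² + L = L + 2*L²)
E(-20) + (-173 - 1*73) = -20*(1 + 2*(-20)) + (-173 - 1*73) = -20*(1 - 40) + (-173 - 73) = -20*(-39) - 246 = 780 - 246 = 534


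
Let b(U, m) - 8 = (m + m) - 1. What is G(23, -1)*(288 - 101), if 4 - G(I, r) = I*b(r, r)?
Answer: -20757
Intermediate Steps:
b(U, m) = 7 + 2*m (b(U, m) = 8 + ((m + m) - 1) = 8 + (2*m - 1) = 8 + (-1 + 2*m) = 7 + 2*m)
G(I, r) = 4 - I*(7 + 2*r)
G(23, -1)*(288 - 101) = (4 - 1*23*(7 + 2*(-1)))*(288 - 101) = (4 - 1*23*(7 - 2))*187 = (4 - 1*23*5)*187 = (4 - 115)*187 = -111*187 = -20757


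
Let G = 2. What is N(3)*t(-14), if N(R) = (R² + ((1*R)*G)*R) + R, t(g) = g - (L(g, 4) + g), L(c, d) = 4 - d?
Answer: 0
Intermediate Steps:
t(g) = 0 (t(g) = g - ((4 - 1*4) + g) = g - ((4 - 4) + g) = g - (0 + g) = g - g = 0)
N(R) = R + 3*R² (N(R) = (R² + ((1*R)*2)*R) + R = (R² + (R*2)*R) + R = (R² + (2*R)*R) + R = (R² + 2*R²) + R = 3*R² + R = R + 3*R²)
N(3)*t(-14) = (3*(1 + 3*3))*0 = (3*(1 + 9))*0 = (3*10)*0 = 30*0 = 0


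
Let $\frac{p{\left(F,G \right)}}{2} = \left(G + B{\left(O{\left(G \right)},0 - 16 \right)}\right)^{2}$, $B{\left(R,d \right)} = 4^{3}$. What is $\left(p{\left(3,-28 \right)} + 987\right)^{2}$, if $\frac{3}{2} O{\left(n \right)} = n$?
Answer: $12809241$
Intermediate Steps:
$O{\left(n \right)} = \frac{2 n}{3}$
$B{\left(R,d \right)} = 64$
$p{\left(F,G \right)} = 2 \left(64 + G\right)^{2}$ ($p{\left(F,G \right)} = 2 \left(G + 64\right)^{2} = 2 \left(64 + G\right)^{2}$)
$\left(p{\left(3,-28 \right)} + 987\right)^{2} = \left(2 \left(64 - 28\right)^{2} + 987\right)^{2} = \left(2 \cdot 36^{2} + 987\right)^{2} = \left(2 \cdot 1296 + 987\right)^{2} = \left(2592 + 987\right)^{2} = 3579^{2} = 12809241$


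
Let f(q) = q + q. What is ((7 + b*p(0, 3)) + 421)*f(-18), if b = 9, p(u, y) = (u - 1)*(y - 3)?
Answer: -15408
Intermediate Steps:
p(u, y) = (-1 + u)*(-3 + y)
f(q) = 2*q
((7 + b*p(0, 3)) + 421)*f(-18) = ((7 + 9*(3 - 1*3 - 3*0 + 0*3)) + 421)*(2*(-18)) = ((7 + 9*(3 - 3 + 0 + 0)) + 421)*(-36) = ((7 + 9*0) + 421)*(-36) = ((7 + 0) + 421)*(-36) = (7 + 421)*(-36) = 428*(-36) = -15408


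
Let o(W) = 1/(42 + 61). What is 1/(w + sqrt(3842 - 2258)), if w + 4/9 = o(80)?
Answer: 373581/1361014727 + 10311948*sqrt(11)/1361014727 ≈ 0.025403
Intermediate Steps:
o(W) = 1/103
w = -403/927 (w = -4/9 + 1/103 = -403/927 ≈ -0.43474)
1/(w + sqrt(3842 - 2258)) = 1/(-403/927 + sqrt(3842 - 2258)) = 1/(-403/927 + sqrt(1584)) = 1/(-403/927 + 12*sqrt(11))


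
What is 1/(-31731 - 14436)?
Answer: -1/46167 ≈ -2.1660e-5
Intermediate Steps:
1/(-31731 - 14436) = 1/(-46167) = -1/46167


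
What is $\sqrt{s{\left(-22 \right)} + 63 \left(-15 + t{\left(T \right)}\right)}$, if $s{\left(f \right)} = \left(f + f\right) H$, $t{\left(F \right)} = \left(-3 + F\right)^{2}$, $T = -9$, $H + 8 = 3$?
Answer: $\sqrt{8347} \approx 91.362$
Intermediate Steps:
$H = -5$ ($H = -8 + 3 = -5$)
$s{\left(f \right)} = - 10 f$ ($s{\left(f \right)} = \left(f + f\right) \left(-5\right) = 2 f \left(-5\right) = - 10 f$)
$\sqrt{s{\left(-22 \right)} + 63 \left(-15 + t{\left(T \right)}\right)} = \sqrt{\left(-10\right) \left(-22\right) + 63 \left(-15 + \left(-3 - 9\right)^{2}\right)} = \sqrt{220 + 63 \left(-15 + \left(-12\right)^{2}\right)} = \sqrt{220 + 63 \left(-15 + 144\right)} = \sqrt{220 + 63 \cdot 129} = \sqrt{220 + 8127} = \sqrt{8347}$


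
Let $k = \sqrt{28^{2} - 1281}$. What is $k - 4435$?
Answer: $-4435 + i \sqrt{497} \approx -4435.0 + 22.293 i$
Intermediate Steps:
$k = i \sqrt{497}$ ($k = \sqrt{784 - 1281} = \sqrt{-497} = i \sqrt{497} \approx 22.293 i$)
$k - 4435 = i \sqrt{497} - 4435 = -4435 + i \sqrt{497}$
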